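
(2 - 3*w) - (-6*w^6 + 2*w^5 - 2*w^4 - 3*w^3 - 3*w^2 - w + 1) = 6*w^6 - 2*w^5 + 2*w^4 + 3*w^3 + 3*w^2 - 2*w + 1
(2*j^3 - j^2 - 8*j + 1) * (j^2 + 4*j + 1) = 2*j^5 + 7*j^4 - 10*j^3 - 32*j^2 - 4*j + 1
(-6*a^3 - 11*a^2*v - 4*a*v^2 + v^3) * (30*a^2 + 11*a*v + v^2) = -180*a^5 - 396*a^4*v - 247*a^3*v^2 - 25*a^2*v^3 + 7*a*v^4 + v^5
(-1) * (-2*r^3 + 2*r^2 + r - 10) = 2*r^3 - 2*r^2 - r + 10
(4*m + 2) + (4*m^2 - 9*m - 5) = 4*m^2 - 5*m - 3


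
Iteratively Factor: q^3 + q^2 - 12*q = (q + 4)*(q^2 - 3*q) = (q - 3)*(q + 4)*(q)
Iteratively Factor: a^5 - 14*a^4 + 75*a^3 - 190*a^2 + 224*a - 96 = (a - 4)*(a^4 - 10*a^3 + 35*a^2 - 50*a + 24) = (a - 4)*(a - 2)*(a^3 - 8*a^2 + 19*a - 12) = (a - 4)^2*(a - 2)*(a^2 - 4*a + 3) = (a - 4)^2*(a - 3)*(a - 2)*(a - 1)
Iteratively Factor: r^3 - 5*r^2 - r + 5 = (r - 1)*(r^2 - 4*r - 5) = (r - 1)*(r + 1)*(r - 5)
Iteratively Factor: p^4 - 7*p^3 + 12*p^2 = (p)*(p^3 - 7*p^2 + 12*p) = p^2*(p^2 - 7*p + 12) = p^2*(p - 3)*(p - 4)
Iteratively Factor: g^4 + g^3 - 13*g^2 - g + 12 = (g + 4)*(g^3 - 3*g^2 - g + 3) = (g + 1)*(g + 4)*(g^2 - 4*g + 3) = (g - 3)*(g + 1)*(g + 4)*(g - 1)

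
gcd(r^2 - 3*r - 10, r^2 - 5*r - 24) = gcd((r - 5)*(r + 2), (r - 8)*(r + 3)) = 1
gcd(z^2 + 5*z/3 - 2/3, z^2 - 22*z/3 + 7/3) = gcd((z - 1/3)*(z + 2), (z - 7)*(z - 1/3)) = z - 1/3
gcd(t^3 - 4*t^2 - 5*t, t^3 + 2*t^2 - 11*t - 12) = t + 1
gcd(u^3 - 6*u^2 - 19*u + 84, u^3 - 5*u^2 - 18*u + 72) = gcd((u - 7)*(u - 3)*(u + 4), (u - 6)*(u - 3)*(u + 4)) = u^2 + u - 12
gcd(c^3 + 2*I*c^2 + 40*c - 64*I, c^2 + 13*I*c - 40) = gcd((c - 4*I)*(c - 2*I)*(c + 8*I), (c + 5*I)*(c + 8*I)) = c + 8*I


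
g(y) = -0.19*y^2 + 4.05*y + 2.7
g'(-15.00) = 9.75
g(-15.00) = -100.80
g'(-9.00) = 7.47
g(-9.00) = -49.14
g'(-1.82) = 4.74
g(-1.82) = -5.30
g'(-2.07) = 4.84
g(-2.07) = -6.50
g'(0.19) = 3.98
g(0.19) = 3.46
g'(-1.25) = 4.52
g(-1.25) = -2.66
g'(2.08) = 3.26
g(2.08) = 10.30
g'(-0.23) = 4.14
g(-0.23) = 1.76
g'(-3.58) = 5.41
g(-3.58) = -14.23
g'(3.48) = 2.73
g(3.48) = 14.49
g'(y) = 4.05 - 0.38*y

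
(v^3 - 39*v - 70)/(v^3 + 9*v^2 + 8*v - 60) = (v^2 - 5*v - 14)/(v^2 + 4*v - 12)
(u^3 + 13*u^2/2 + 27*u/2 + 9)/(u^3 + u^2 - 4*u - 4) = (u^2 + 9*u/2 + 9/2)/(u^2 - u - 2)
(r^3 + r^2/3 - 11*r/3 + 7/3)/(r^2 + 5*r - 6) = (3*r^2 + 4*r - 7)/(3*(r + 6))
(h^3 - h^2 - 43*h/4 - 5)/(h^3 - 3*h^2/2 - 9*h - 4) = (h + 5/2)/(h + 2)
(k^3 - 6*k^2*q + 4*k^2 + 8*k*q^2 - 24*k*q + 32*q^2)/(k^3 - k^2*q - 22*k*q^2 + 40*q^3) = (k + 4)/(k + 5*q)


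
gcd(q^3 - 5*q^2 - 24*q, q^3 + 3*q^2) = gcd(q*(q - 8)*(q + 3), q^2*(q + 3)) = q^2 + 3*q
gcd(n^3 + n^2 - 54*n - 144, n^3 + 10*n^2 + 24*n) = n + 6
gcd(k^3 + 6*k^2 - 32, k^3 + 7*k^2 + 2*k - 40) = k^2 + 2*k - 8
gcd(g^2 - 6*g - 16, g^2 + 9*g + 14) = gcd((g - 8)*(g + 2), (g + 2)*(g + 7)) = g + 2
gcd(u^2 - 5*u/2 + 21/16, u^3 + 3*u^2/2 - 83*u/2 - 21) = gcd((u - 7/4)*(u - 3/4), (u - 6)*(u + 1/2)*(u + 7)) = 1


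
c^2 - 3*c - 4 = (c - 4)*(c + 1)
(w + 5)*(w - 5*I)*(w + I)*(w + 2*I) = w^4 + 5*w^3 - 2*I*w^3 + 13*w^2 - 10*I*w^2 + 65*w + 10*I*w + 50*I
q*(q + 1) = q^2 + q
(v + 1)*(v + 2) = v^2 + 3*v + 2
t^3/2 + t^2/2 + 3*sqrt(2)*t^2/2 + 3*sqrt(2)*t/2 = t*(t/2 + 1/2)*(t + 3*sqrt(2))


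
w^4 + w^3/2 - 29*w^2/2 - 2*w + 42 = (w - 3)*(w - 2)*(w + 2)*(w + 7/2)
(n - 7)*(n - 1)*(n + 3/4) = n^3 - 29*n^2/4 + n + 21/4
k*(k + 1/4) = k^2 + k/4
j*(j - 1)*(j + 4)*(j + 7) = j^4 + 10*j^3 + 17*j^2 - 28*j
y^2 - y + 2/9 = (y - 2/3)*(y - 1/3)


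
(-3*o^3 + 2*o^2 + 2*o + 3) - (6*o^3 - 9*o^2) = -9*o^3 + 11*o^2 + 2*o + 3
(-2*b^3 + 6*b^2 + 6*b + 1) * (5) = -10*b^3 + 30*b^2 + 30*b + 5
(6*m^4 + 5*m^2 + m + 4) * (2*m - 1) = 12*m^5 - 6*m^4 + 10*m^3 - 3*m^2 + 7*m - 4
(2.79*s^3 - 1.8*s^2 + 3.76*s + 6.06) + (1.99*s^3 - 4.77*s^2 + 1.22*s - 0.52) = 4.78*s^3 - 6.57*s^2 + 4.98*s + 5.54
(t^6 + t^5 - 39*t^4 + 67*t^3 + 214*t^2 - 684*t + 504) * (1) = t^6 + t^5 - 39*t^4 + 67*t^3 + 214*t^2 - 684*t + 504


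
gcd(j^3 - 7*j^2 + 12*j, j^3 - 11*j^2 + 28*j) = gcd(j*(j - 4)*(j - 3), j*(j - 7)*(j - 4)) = j^2 - 4*j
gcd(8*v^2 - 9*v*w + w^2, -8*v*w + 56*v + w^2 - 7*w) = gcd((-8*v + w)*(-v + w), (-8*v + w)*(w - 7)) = 8*v - w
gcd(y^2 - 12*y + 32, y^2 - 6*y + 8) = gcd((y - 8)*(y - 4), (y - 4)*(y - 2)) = y - 4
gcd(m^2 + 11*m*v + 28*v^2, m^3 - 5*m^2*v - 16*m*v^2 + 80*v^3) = m + 4*v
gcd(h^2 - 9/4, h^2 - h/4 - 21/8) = h + 3/2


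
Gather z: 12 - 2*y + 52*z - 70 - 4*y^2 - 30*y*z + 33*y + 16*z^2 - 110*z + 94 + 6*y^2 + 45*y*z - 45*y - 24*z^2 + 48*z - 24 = 2*y^2 - 14*y - 8*z^2 + z*(15*y - 10) + 12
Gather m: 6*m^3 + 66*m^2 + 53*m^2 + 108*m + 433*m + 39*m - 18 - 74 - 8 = 6*m^3 + 119*m^2 + 580*m - 100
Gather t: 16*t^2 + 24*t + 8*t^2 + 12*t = 24*t^2 + 36*t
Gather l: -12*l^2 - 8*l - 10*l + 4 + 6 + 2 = -12*l^2 - 18*l + 12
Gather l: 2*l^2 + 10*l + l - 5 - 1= 2*l^2 + 11*l - 6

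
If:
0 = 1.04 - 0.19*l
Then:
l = 5.47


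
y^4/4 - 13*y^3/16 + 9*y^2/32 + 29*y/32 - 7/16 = (y/4 + 1/4)*(y - 2)*(y - 7/4)*(y - 1/2)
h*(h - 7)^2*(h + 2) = h^4 - 12*h^3 + 21*h^2 + 98*h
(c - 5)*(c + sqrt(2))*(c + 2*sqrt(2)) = c^3 - 5*c^2 + 3*sqrt(2)*c^2 - 15*sqrt(2)*c + 4*c - 20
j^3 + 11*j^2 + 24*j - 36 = (j - 1)*(j + 6)^2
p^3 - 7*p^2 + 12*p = p*(p - 4)*(p - 3)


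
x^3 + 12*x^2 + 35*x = x*(x + 5)*(x + 7)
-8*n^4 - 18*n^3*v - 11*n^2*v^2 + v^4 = (-4*n + v)*(n + v)^2*(2*n + v)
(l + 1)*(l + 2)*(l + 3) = l^3 + 6*l^2 + 11*l + 6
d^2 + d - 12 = (d - 3)*(d + 4)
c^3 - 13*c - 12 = (c - 4)*(c + 1)*(c + 3)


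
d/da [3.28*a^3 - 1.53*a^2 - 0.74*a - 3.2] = 9.84*a^2 - 3.06*a - 0.74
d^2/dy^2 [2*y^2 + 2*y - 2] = 4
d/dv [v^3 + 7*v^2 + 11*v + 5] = 3*v^2 + 14*v + 11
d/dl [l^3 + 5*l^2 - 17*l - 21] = 3*l^2 + 10*l - 17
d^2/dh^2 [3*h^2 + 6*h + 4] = 6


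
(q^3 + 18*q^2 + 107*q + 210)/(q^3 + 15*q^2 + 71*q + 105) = (q + 6)/(q + 3)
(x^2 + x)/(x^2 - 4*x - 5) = x/(x - 5)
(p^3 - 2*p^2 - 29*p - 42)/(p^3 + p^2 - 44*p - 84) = (p + 3)/(p + 6)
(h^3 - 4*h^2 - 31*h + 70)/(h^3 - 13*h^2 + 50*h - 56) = (h + 5)/(h - 4)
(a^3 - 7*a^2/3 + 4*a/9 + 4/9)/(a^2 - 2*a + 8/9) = (3*a^2 - 5*a - 2)/(3*a - 4)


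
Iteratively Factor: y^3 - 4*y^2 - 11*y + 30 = (y + 3)*(y^2 - 7*y + 10) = (y - 5)*(y + 3)*(y - 2)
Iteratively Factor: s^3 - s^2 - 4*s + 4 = (s - 1)*(s^2 - 4) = (s - 2)*(s - 1)*(s + 2)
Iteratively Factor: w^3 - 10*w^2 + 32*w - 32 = (w - 2)*(w^2 - 8*w + 16) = (w - 4)*(w - 2)*(w - 4)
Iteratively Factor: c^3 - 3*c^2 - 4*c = (c)*(c^2 - 3*c - 4) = c*(c + 1)*(c - 4)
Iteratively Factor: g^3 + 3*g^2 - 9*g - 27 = (g - 3)*(g^2 + 6*g + 9) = (g - 3)*(g + 3)*(g + 3)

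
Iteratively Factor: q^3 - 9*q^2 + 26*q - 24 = (q - 3)*(q^2 - 6*q + 8) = (q - 3)*(q - 2)*(q - 4)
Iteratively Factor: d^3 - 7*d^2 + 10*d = (d - 2)*(d^2 - 5*d) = (d - 5)*(d - 2)*(d)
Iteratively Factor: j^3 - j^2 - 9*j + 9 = (j - 3)*(j^2 + 2*j - 3) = (j - 3)*(j - 1)*(j + 3)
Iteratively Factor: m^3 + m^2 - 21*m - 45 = (m + 3)*(m^2 - 2*m - 15) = (m + 3)^2*(m - 5)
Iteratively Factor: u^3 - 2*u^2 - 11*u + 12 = (u - 4)*(u^2 + 2*u - 3) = (u - 4)*(u + 3)*(u - 1)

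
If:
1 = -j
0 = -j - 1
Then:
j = -1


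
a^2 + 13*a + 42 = (a + 6)*(a + 7)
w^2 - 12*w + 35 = (w - 7)*(w - 5)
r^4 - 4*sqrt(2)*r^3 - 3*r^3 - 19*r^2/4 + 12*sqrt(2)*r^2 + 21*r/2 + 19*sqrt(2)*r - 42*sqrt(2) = (r - 7/2)*(r - 3/2)*(r + 2)*(r - 4*sqrt(2))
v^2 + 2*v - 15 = (v - 3)*(v + 5)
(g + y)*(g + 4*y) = g^2 + 5*g*y + 4*y^2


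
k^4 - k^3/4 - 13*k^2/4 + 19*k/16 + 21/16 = (k - 3/2)*(k - 1)*(k + 1/2)*(k + 7/4)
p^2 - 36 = (p - 6)*(p + 6)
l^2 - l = l*(l - 1)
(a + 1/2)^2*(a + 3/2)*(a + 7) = a^4 + 19*a^3/2 + 77*a^2/4 + 101*a/8 + 21/8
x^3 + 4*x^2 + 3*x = x*(x + 1)*(x + 3)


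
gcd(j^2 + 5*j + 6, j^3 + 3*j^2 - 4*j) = 1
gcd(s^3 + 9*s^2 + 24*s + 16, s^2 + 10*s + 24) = s + 4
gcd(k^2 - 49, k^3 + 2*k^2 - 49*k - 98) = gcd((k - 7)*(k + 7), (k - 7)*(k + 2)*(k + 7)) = k^2 - 49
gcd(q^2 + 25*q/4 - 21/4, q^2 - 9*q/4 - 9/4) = 1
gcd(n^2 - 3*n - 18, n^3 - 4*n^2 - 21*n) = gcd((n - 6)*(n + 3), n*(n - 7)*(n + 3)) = n + 3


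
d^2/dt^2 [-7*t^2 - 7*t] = -14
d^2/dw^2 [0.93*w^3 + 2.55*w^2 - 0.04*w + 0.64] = 5.58*w + 5.1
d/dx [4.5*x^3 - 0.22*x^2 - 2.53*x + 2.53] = 13.5*x^2 - 0.44*x - 2.53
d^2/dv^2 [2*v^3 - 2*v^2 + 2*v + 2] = 12*v - 4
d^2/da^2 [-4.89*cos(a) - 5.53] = 4.89*cos(a)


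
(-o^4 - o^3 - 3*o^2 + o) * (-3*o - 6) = 3*o^5 + 9*o^4 + 15*o^3 + 15*o^2 - 6*o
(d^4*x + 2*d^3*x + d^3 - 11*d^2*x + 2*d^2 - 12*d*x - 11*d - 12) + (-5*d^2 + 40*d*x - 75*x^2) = d^4*x + 2*d^3*x + d^3 - 11*d^2*x - 3*d^2 + 28*d*x - 11*d - 75*x^2 - 12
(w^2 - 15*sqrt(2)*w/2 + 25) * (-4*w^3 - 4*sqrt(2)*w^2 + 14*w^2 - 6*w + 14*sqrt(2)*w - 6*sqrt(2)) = -4*w^5 + 14*w^4 + 26*sqrt(2)*w^4 - 91*sqrt(2)*w^3 - 46*w^3 - 61*sqrt(2)*w^2 + 140*w^2 - 60*w + 350*sqrt(2)*w - 150*sqrt(2)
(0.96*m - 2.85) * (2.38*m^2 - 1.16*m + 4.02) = 2.2848*m^3 - 7.8966*m^2 + 7.1652*m - 11.457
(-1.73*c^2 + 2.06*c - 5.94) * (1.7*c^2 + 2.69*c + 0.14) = -2.941*c^4 - 1.1517*c^3 - 4.7988*c^2 - 15.6902*c - 0.8316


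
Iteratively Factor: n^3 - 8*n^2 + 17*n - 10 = (n - 2)*(n^2 - 6*n + 5) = (n - 5)*(n - 2)*(n - 1)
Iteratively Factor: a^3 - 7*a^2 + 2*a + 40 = (a + 2)*(a^2 - 9*a + 20) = (a - 5)*(a + 2)*(a - 4)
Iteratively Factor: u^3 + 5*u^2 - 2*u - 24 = (u + 4)*(u^2 + u - 6) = (u - 2)*(u + 4)*(u + 3)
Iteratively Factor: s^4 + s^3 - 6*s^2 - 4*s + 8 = (s + 2)*(s^3 - s^2 - 4*s + 4) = (s - 1)*(s + 2)*(s^2 - 4) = (s - 2)*(s - 1)*(s + 2)*(s + 2)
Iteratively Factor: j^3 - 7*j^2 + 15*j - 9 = (j - 1)*(j^2 - 6*j + 9) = (j - 3)*(j - 1)*(j - 3)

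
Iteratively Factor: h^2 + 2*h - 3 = (h - 1)*(h + 3)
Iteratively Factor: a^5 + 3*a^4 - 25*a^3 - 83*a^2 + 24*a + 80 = (a + 4)*(a^4 - a^3 - 21*a^2 + a + 20) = (a - 1)*(a + 4)*(a^3 - 21*a - 20) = (a - 1)*(a + 1)*(a + 4)*(a^2 - a - 20) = (a - 1)*(a + 1)*(a + 4)^2*(a - 5)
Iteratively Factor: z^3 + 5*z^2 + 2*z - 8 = (z - 1)*(z^2 + 6*z + 8) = (z - 1)*(z + 4)*(z + 2)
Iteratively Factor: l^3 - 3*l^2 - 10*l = (l)*(l^2 - 3*l - 10) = l*(l + 2)*(l - 5)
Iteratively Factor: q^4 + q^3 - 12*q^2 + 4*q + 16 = (q + 1)*(q^3 - 12*q + 16) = (q - 2)*(q + 1)*(q^2 + 2*q - 8) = (q - 2)*(q + 1)*(q + 4)*(q - 2)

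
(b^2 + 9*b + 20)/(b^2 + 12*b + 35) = (b + 4)/(b + 7)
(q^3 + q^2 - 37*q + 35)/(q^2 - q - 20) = (q^2 + 6*q - 7)/(q + 4)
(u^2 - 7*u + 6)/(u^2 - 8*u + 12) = (u - 1)/(u - 2)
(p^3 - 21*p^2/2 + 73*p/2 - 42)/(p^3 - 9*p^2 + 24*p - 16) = (2*p^2 - 13*p + 21)/(2*(p^2 - 5*p + 4))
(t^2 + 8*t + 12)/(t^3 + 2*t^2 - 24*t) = (t + 2)/(t*(t - 4))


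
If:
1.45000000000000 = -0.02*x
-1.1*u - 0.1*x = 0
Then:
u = 6.59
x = -72.50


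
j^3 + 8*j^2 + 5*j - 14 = (j - 1)*(j + 2)*(j + 7)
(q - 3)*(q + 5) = q^2 + 2*q - 15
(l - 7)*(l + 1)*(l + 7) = l^3 + l^2 - 49*l - 49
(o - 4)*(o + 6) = o^2 + 2*o - 24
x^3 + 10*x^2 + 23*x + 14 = (x + 1)*(x + 2)*(x + 7)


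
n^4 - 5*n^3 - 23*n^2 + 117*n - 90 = (n - 6)*(n - 3)*(n - 1)*(n + 5)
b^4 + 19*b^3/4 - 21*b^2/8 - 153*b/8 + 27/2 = (b - 3/2)*(b - 3/4)*(b + 3)*(b + 4)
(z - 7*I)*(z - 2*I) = z^2 - 9*I*z - 14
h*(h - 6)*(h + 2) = h^3 - 4*h^2 - 12*h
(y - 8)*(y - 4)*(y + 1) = y^3 - 11*y^2 + 20*y + 32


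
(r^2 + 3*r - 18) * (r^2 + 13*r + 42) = r^4 + 16*r^3 + 63*r^2 - 108*r - 756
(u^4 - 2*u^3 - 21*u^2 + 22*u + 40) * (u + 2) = u^5 - 25*u^3 - 20*u^2 + 84*u + 80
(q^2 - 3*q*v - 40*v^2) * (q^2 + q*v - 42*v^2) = q^4 - 2*q^3*v - 85*q^2*v^2 + 86*q*v^3 + 1680*v^4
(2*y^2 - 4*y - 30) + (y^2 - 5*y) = 3*y^2 - 9*y - 30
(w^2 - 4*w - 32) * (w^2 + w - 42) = w^4 - 3*w^3 - 78*w^2 + 136*w + 1344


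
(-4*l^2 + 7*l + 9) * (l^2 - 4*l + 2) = -4*l^4 + 23*l^3 - 27*l^2 - 22*l + 18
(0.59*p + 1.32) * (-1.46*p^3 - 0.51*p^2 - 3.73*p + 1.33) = -0.8614*p^4 - 2.2281*p^3 - 2.8739*p^2 - 4.1389*p + 1.7556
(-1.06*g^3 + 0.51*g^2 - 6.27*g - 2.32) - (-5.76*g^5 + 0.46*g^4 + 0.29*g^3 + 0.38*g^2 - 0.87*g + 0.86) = 5.76*g^5 - 0.46*g^4 - 1.35*g^3 + 0.13*g^2 - 5.4*g - 3.18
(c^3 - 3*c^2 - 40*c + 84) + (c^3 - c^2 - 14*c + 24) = 2*c^3 - 4*c^2 - 54*c + 108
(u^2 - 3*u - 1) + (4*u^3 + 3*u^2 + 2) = 4*u^3 + 4*u^2 - 3*u + 1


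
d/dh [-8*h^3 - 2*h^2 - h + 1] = -24*h^2 - 4*h - 1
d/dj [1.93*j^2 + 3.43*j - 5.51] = 3.86*j + 3.43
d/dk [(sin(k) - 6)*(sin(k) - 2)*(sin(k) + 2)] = (3*sin(k)^2 - 12*sin(k) - 4)*cos(k)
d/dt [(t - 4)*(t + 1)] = 2*t - 3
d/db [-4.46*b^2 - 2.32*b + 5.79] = -8.92*b - 2.32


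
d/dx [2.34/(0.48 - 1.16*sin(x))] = 2.7144*cos(x)/(1.16*sin(x) - 0.48)^2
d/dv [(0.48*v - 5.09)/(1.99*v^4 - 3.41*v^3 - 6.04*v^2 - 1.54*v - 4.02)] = (-2.8656*v^4 + 43.79*v^3 - 49.1715*v^2 - 61.4872*v - 9.7682)/(3.9601*v^8 - 13.5718*v^7 - 12.4111*v^6 + 35.0636*v^5 + 30.9848*v^4 + 46.0196*v^3 + 50.9332*v^2 + 12.3816*v + 16.1604)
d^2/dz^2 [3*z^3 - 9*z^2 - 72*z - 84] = 18*z - 18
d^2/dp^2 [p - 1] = 0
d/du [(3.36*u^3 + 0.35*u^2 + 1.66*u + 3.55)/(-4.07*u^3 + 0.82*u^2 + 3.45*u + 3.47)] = (4.1797*u^4 + 36.6964*u^3 + 78.1694*u^2 - 3.393*u - 6.4873)/(16.5649*u^6 - 6.6748*u^5 - 27.4106*u^4 - 22.5878*u^3 + 17.5933*u^2 + 23.943*u + 12.0409)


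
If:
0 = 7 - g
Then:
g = 7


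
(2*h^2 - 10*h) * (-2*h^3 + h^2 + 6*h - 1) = -4*h^5 + 22*h^4 + 2*h^3 - 62*h^2 + 10*h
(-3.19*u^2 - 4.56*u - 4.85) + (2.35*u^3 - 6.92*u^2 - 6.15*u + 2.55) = 2.35*u^3 - 10.11*u^2 - 10.71*u - 2.3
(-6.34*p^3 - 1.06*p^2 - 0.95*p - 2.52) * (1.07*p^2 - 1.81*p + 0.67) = -6.7838*p^5 + 10.3412*p^4 - 3.3457*p^3 - 1.6871*p^2 + 3.9247*p - 1.6884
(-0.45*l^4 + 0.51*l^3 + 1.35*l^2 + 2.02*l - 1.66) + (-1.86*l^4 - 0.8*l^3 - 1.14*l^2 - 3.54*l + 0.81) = -2.31*l^4 - 0.29*l^3 + 0.21*l^2 - 1.52*l - 0.85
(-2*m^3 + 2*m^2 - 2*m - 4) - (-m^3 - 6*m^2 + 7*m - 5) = -m^3 + 8*m^2 - 9*m + 1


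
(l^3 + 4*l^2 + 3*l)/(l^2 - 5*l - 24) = l*(l + 1)/(l - 8)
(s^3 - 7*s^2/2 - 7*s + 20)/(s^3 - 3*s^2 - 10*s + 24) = (s + 5/2)/(s + 3)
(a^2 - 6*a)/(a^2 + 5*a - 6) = a*(a - 6)/(a^2 + 5*a - 6)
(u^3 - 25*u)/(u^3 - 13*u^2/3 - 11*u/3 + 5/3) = 3*u*(u + 5)/(3*u^2 + 2*u - 1)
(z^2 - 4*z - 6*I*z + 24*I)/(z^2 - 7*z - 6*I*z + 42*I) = (z - 4)/(z - 7)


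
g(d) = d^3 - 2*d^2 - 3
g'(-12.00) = 480.00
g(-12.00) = -2019.00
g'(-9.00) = 279.00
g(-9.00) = -894.00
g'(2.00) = 4.00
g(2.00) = -3.00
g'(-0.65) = 3.87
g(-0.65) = -4.12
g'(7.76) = 149.61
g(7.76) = 343.85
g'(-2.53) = 29.32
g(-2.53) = -32.00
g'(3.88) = 29.64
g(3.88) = 25.30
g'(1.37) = 0.15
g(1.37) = -4.18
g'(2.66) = 10.59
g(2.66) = 1.67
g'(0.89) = -1.18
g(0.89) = -3.88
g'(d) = 3*d^2 - 4*d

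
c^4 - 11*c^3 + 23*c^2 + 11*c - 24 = (c - 8)*(c - 3)*(c - 1)*(c + 1)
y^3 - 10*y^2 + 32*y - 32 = (y - 4)^2*(y - 2)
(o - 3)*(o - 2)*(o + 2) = o^3 - 3*o^2 - 4*o + 12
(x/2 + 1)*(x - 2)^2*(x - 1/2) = x^4/2 - 5*x^3/4 - 3*x^2/2 + 5*x - 2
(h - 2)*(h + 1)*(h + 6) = h^3 + 5*h^2 - 8*h - 12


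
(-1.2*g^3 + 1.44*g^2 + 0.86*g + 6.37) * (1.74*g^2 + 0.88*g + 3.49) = -2.088*g^5 + 1.4496*g^4 - 1.4244*g^3 + 16.8662*g^2 + 8.607*g + 22.2313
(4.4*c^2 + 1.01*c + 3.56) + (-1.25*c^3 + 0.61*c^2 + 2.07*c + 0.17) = -1.25*c^3 + 5.01*c^2 + 3.08*c + 3.73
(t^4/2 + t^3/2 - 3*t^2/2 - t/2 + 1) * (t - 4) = t^5/2 - 3*t^4/2 - 7*t^3/2 + 11*t^2/2 + 3*t - 4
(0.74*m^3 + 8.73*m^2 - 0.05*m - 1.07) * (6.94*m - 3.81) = 5.1356*m^4 + 57.7668*m^3 - 33.6083*m^2 - 7.2353*m + 4.0767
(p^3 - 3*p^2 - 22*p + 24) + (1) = p^3 - 3*p^2 - 22*p + 25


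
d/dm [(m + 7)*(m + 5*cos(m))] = m - (m + 7)*(5*sin(m) - 1) + 5*cos(m)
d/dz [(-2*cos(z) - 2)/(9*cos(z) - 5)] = -28*sin(z)/(9*cos(z) - 5)^2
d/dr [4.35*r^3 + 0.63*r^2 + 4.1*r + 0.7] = 13.05*r^2 + 1.26*r + 4.1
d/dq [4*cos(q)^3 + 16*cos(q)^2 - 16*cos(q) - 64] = 4*(-3*cos(q)^2 - 8*cos(q) + 4)*sin(q)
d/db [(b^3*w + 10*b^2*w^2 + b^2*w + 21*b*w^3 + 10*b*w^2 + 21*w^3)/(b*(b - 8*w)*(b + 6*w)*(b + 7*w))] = w*(-b^4 - 6*b^3*w - 2*b^3 - 42*b^2*w^2 - 7*b^2*w + 12*b*w^2 + 144*w^3)/(b^2*(b^4 - 4*b^3*w - 92*b^2*w^2 + 192*b*w^3 + 2304*w^4))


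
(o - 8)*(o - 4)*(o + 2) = o^3 - 10*o^2 + 8*o + 64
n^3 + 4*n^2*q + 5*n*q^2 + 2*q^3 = (n + q)^2*(n + 2*q)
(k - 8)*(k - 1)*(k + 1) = k^3 - 8*k^2 - k + 8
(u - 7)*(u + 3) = u^2 - 4*u - 21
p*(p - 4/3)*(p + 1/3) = p^3 - p^2 - 4*p/9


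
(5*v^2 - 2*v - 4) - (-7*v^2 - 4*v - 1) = 12*v^2 + 2*v - 3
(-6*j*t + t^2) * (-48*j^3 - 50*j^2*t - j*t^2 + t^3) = 288*j^4*t + 252*j^3*t^2 - 44*j^2*t^3 - 7*j*t^4 + t^5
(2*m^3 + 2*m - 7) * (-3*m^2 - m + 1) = -6*m^5 - 2*m^4 - 4*m^3 + 19*m^2 + 9*m - 7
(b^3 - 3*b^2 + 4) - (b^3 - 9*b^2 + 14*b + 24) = 6*b^2 - 14*b - 20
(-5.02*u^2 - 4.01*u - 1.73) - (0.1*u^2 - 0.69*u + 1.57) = -5.12*u^2 - 3.32*u - 3.3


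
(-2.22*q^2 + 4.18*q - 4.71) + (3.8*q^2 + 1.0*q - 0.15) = 1.58*q^2 + 5.18*q - 4.86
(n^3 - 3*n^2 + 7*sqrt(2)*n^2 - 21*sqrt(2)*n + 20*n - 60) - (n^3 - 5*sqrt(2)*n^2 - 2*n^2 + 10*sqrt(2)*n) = -n^2 + 12*sqrt(2)*n^2 - 31*sqrt(2)*n + 20*n - 60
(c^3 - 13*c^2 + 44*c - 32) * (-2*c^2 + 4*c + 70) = -2*c^5 + 30*c^4 - 70*c^3 - 670*c^2 + 2952*c - 2240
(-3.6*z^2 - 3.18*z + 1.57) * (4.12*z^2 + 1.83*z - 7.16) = -14.832*z^4 - 19.6896*z^3 + 26.425*z^2 + 25.6419*z - 11.2412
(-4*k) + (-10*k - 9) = -14*k - 9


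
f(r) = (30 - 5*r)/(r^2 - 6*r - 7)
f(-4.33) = 1.37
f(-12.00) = 0.43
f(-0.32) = -6.35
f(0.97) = -2.12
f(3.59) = -0.77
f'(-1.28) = 55.81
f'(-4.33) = 0.40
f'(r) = (6 - 2*r)*(30 - 5*r)/(r^2 - 6*r - 7)^2 - 5/(r^2 - 6*r - 7)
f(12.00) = -0.46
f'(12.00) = 0.05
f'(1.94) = 0.53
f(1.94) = -1.36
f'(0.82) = 1.34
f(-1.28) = 15.70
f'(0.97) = 1.14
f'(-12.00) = 0.04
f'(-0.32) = 9.47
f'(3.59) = 0.26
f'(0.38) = 2.31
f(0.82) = -2.30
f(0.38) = -3.08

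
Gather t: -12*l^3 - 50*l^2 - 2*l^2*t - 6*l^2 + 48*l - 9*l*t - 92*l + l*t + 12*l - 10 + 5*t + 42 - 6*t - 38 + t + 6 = -12*l^3 - 56*l^2 - 32*l + t*(-2*l^2 - 8*l)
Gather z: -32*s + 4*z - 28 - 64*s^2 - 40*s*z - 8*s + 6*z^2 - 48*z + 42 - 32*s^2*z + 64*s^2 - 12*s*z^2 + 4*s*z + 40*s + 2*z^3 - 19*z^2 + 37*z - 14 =2*z^3 + z^2*(-12*s - 13) + z*(-32*s^2 - 36*s - 7)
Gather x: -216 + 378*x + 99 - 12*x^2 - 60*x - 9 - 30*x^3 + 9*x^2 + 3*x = -30*x^3 - 3*x^2 + 321*x - 126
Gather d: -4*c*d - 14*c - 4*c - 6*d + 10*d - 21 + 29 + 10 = -18*c + d*(4 - 4*c) + 18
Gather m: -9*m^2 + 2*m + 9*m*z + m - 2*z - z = -9*m^2 + m*(9*z + 3) - 3*z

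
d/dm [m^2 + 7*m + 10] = 2*m + 7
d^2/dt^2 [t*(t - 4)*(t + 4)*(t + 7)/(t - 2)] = 6*(t^4 - 3*t^3 - 6*t^2 + 28*t - 96)/(t^3 - 6*t^2 + 12*t - 8)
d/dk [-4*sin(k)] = -4*cos(k)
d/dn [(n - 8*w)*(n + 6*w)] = 2*n - 2*w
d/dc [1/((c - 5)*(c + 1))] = 2*(2 - c)/(c^4 - 8*c^3 + 6*c^2 + 40*c + 25)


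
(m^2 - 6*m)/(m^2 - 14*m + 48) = m/(m - 8)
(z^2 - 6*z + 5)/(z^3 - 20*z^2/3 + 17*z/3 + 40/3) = 3*(z - 1)/(3*z^2 - 5*z - 8)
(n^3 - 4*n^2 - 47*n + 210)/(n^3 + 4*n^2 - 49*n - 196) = (n^2 - 11*n + 30)/(n^2 - 3*n - 28)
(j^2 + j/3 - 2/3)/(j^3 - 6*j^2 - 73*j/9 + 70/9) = 3*(j + 1)/(3*j^2 - 16*j - 35)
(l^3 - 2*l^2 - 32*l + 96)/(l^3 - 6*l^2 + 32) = (l + 6)/(l + 2)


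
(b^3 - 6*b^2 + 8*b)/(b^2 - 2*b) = b - 4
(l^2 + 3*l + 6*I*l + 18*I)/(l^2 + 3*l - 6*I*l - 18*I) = (l + 6*I)/(l - 6*I)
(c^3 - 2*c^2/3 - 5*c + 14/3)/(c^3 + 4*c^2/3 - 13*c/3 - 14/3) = (c - 1)/(c + 1)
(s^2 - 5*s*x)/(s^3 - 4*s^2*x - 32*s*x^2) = (-s + 5*x)/(-s^2 + 4*s*x + 32*x^2)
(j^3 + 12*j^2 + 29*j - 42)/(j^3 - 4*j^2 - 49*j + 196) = (j^2 + 5*j - 6)/(j^2 - 11*j + 28)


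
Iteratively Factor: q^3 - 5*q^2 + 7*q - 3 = (q - 1)*(q^2 - 4*q + 3) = (q - 3)*(q - 1)*(q - 1)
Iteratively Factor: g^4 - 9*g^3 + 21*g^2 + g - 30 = (g + 1)*(g^3 - 10*g^2 + 31*g - 30) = (g - 3)*(g + 1)*(g^2 - 7*g + 10) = (g - 3)*(g - 2)*(g + 1)*(g - 5)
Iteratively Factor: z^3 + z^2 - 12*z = (z - 3)*(z^2 + 4*z) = (z - 3)*(z + 4)*(z)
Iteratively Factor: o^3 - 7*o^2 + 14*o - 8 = (o - 2)*(o^2 - 5*o + 4) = (o - 2)*(o - 1)*(o - 4)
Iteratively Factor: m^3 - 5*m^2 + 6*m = (m - 3)*(m^2 - 2*m) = m*(m - 3)*(m - 2)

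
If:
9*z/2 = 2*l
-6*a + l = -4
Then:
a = 3*z/8 + 2/3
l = 9*z/4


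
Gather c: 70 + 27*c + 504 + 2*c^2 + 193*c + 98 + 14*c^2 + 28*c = 16*c^2 + 248*c + 672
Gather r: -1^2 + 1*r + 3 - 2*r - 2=-r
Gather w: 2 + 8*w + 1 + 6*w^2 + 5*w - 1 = 6*w^2 + 13*w + 2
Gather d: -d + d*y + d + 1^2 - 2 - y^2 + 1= d*y - y^2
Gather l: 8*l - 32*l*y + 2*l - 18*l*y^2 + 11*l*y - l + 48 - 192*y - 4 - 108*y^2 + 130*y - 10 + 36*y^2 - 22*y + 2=l*(-18*y^2 - 21*y + 9) - 72*y^2 - 84*y + 36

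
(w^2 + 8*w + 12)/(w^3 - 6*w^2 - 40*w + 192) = (w + 2)/(w^2 - 12*w + 32)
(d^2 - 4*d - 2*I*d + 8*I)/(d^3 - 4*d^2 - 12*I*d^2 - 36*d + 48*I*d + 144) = (d - 2*I)/(d^2 - 12*I*d - 36)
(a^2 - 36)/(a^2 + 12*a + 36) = (a - 6)/(a + 6)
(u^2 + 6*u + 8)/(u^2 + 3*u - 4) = (u + 2)/(u - 1)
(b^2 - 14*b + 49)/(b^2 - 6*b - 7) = (b - 7)/(b + 1)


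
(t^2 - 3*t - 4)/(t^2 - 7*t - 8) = (t - 4)/(t - 8)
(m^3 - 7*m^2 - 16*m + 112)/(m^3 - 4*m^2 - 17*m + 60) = (m^2 - 11*m + 28)/(m^2 - 8*m + 15)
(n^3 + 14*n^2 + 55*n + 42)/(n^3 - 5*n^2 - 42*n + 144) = (n^2 + 8*n + 7)/(n^2 - 11*n + 24)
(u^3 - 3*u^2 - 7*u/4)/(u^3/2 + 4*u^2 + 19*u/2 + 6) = u*(4*u^2 - 12*u - 7)/(2*(u^3 + 8*u^2 + 19*u + 12))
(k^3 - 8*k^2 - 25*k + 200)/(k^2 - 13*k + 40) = k + 5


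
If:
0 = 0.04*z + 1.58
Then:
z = -39.50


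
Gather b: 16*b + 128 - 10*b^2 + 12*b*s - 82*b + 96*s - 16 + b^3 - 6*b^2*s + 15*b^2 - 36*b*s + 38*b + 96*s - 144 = b^3 + b^2*(5 - 6*s) + b*(-24*s - 28) + 192*s - 32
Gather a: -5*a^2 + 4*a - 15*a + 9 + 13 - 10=-5*a^2 - 11*a + 12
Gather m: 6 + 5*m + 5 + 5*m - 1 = 10*m + 10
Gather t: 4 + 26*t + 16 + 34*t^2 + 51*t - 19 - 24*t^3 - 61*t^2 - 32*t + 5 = -24*t^3 - 27*t^2 + 45*t + 6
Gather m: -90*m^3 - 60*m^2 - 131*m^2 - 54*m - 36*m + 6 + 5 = -90*m^3 - 191*m^2 - 90*m + 11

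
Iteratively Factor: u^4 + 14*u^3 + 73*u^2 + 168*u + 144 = (u + 4)*(u^3 + 10*u^2 + 33*u + 36) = (u + 4)^2*(u^2 + 6*u + 9) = (u + 3)*(u + 4)^2*(u + 3)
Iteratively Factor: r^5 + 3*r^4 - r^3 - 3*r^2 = (r + 3)*(r^4 - r^2) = r*(r + 3)*(r^3 - r) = r*(r + 1)*(r + 3)*(r^2 - r) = r^2*(r + 1)*(r + 3)*(r - 1)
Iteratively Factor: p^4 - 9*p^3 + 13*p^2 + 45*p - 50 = (p + 2)*(p^3 - 11*p^2 + 35*p - 25) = (p - 1)*(p + 2)*(p^2 - 10*p + 25) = (p - 5)*(p - 1)*(p + 2)*(p - 5)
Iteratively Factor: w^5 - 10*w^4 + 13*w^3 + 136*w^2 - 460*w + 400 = (w - 5)*(w^4 - 5*w^3 - 12*w^2 + 76*w - 80) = (w - 5)*(w + 4)*(w^3 - 9*w^2 + 24*w - 20) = (w - 5)*(w - 2)*(w + 4)*(w^2 - 7*w + 10) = (w - 5)^2*(w - 2)*(w + 4)*(w - 2)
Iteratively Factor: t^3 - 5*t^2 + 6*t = (t)*(t^2 - 5*t + 6) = t*(t - 3)*(t - 2)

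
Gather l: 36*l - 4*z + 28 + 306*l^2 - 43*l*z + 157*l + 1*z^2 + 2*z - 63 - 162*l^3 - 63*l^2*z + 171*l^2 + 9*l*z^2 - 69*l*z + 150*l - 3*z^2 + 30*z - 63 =-162*l^3 + l^2*(477 - 63*z) + l*(9*z^2 - 112*z + 343) - 2*z^2 + 28*z - 98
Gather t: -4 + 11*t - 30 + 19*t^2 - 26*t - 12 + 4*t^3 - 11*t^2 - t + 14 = 4*t^3 + 8*t^2 - 16*t - 32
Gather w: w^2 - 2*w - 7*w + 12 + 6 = w^2 - 9*w + 18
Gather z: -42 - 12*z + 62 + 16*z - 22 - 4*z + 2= 0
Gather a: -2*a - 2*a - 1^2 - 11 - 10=-4*a - 22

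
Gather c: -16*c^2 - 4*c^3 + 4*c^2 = -4*c^3 - 12*c^2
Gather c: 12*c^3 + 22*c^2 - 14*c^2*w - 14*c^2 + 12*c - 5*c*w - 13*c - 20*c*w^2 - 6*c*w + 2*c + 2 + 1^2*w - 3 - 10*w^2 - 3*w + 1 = 12*c^3 + c^2*(8 - 14*w) + c*(-20*w^2 - 11*w + 1) - 10*w^2 - 2*w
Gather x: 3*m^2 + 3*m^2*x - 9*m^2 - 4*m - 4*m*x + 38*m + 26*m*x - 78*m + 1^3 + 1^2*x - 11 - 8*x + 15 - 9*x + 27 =-6*m^2 - 44*m + x*(3*m^2 + 22*m - 16) + 32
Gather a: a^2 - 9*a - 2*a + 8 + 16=a^2 - 11*a + 24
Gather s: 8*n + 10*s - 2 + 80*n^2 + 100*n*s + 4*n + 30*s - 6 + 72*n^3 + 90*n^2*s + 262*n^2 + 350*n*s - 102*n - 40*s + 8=72*n^3 + 342*n^2 - 90*n + s*(90*n^2 + 450*n)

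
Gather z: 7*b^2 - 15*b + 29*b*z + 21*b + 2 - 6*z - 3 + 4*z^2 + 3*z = 7*b^2 + 6*b + 4*z^2 + z*(29*b - 3) - 1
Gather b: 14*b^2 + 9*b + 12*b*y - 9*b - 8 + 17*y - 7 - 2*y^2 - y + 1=14*b^2 + 12*b*y - 2*y^2 + 16*y - 14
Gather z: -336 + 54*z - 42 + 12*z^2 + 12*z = 12*z^2 + 66*z - 378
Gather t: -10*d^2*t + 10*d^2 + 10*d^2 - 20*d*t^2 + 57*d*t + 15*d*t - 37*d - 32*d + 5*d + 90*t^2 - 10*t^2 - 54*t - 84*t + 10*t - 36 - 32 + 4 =20*d^2 - 64*d + t^2*(80 - 20*d) + t*(-10*d^2 + 72*d - 128) - 64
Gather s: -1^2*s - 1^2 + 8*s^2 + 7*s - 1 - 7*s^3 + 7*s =-7*s^3 + 8*s^2 + 13*s - 2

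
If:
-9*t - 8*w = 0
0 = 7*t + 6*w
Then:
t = 0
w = 0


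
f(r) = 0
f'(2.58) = 0.00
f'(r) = 0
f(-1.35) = 0.00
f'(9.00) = 0.00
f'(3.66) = 0.00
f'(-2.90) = 0.00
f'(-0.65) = 0.00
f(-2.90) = 0.00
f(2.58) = 0.00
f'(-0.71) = 0.00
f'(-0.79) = 0.00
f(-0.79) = 0.00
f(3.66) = 0.00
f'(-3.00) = 0.00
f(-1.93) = 0.00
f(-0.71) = 0.00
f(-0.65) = 0.00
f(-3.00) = 0.00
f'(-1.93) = 0.00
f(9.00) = 0.00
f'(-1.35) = 0.00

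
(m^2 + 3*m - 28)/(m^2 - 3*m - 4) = (m + 7)/(m + 1)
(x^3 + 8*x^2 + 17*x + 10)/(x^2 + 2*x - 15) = (x^2 + 3*x + 2)/(x - 3)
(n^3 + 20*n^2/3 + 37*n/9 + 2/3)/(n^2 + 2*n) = (9*n^3 + 60*n^2 + 37*n + 6)/(9*n*(n + 2))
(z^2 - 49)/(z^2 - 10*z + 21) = (z + 7)/(z - 3)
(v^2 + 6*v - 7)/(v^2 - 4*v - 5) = (-v^2 - 6*v + 7)/(-v^2 + 4*v + 5)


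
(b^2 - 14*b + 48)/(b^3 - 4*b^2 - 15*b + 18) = (b - 8)/(b^2 + 2*b - 3)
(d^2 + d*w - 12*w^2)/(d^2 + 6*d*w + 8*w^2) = (d - 3*w)/(d + 2*w)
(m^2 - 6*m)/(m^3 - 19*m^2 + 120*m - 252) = m/(m^2 - 13*m + 42)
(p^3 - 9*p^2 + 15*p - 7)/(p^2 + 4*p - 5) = (p^2 - 8*p + 7)/(p + 5)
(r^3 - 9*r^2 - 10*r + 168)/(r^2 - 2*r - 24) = r - 7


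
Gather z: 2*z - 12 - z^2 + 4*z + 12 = -z^2 + 6*z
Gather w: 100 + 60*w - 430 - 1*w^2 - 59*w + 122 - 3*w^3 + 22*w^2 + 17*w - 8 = -3*w^3 + 21*w^2 + 18*w - 216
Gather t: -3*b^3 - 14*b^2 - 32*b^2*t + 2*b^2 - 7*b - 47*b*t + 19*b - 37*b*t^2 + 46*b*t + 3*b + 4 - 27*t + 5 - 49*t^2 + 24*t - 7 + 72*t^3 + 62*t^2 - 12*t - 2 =-3*b^3 - 12*b^2 + 15*b + 72*t^3 + t^2*(13 - 37*b) + t*(-32*b^2 - b - 15)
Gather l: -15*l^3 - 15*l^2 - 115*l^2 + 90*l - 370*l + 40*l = -15*l^3 - 130*l^2 - 240*l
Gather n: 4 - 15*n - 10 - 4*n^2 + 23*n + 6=-4*n^2 + 8*n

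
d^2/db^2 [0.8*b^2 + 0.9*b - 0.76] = 1.60000000000000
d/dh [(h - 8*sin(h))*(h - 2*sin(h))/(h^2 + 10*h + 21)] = 2*(-(h + 5)*(h - 8*sin(h))*(h - 2*sin(h)) + (h^2 + 10*h + 21)*(-5*h*cos(h) + h - 5*sin(h) + 8*sin(2*h)))/(h^2 + 10*h + 21)^2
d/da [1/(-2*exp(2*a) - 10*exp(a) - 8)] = (exp(a) + 5/2)*exp(a)/(exp(2*a) + 5*exp(a) + 4)^2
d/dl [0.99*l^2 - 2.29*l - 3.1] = 1.98*l - 2.29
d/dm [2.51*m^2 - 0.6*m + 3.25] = 5.02*m - 0.6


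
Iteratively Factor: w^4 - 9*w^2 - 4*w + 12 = (w + 2)*(w^3 - 2*w^2 - 5*w + 6) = (w + 2)^2*(w^2 - 4*w + 3) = (w - 1)*(w + 2)^2*(w - 3)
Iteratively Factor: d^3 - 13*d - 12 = (d + 1)*(d^2 - d - 12) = (d + 1)*(d + 3)*(d - 4)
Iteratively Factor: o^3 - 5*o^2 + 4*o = (o - 4)*(o^2 - o) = o*(o - 4)*(o - 1)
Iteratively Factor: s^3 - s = (s + 1)*(s^2 - s) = s*(s + 1)*(s - 1)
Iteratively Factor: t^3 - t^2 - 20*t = (t)*(t^2 - t - 20) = t*(t - 5)*(t + 4)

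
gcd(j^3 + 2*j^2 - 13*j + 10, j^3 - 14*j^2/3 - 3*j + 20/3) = j - 1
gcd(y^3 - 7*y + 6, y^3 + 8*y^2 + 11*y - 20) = y - 1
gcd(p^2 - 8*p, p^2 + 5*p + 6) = 1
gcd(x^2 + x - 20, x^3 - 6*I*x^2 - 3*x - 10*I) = 1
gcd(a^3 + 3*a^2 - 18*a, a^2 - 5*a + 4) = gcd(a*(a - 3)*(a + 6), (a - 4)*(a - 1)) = 1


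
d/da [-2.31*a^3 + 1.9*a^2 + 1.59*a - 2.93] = -6.93*a^2 + 3.8*a + 1.59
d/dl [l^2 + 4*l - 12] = 2*l + 4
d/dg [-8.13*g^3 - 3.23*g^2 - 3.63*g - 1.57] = -24.39*g^2 - 6.46*g - 3.63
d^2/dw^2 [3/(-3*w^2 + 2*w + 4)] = 6*(-9*w^2 + 6*w + 4*(3*w - 1)^2 + 12)/(-3*w^2 + 2*w + 4)^3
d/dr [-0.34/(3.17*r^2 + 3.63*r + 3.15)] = (2.1556*r + 1.2342)/(3.17*r^2 + 3.63*r + 3.15)^2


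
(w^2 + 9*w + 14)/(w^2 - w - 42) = (w^2 + 9*w + 14)/(w^2 - w - 42)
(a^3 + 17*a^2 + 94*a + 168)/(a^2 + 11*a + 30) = (a^2 + 11*a + 28)/(a + 5)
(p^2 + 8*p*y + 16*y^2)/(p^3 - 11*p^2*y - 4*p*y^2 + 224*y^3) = (p + 4*y)/(p^2 - 15*p*y + 56*y^2)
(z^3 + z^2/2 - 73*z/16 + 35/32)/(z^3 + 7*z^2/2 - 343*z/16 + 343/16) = (8*z^2 + 18*z - 5)/(2*(4*z^2 + 21*z - 49))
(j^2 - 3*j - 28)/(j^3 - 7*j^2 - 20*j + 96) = (j - 7)/(j^2 - 11*j + 24)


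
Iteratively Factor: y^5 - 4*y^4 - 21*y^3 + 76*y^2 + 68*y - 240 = (y - 5)*(y^4 + y^3 - 16*y^2 - 4*y + 48) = (y - 5)*(y + 4)*(y^3 - 3*y^2 - 4*y + 12) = (y - 5)*(y - 2)*(y + 4)*(y^2 - y - 6) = (y - 5)*(y - 2)*(y + 2)*(y + 4)*(y - 3)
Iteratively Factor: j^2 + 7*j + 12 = (j + 3)*(j + 4)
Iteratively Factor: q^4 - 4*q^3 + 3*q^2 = (q)*(q^3 - 4*q^2 + 3*q) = q*(q - 3)*(q^2 - q) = q^2*(q - 3)*(q - 1)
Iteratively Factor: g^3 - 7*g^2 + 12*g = (g - 4)*(g^2 - 3*g) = g*(g - 4)*(g - 3)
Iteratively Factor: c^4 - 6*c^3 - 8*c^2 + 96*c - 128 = (c - 2)*(c^3 - 4*c^2 - 16*c + 64) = (c - 2)*(c + 4)*(c^2 - 8*c + 16) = (c - 4)*(c - 2)*(c + 4)*(c - 4)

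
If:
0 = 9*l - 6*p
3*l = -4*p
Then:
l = 0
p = 0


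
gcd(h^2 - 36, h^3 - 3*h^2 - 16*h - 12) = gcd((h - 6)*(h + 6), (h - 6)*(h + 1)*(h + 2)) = h - 6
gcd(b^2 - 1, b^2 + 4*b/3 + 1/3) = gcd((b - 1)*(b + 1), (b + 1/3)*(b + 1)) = b + 1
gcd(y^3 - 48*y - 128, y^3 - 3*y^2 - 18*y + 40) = y + 4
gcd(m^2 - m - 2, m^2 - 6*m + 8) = m - 2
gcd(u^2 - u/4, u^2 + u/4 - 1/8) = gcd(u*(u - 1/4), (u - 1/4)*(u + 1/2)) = u - 1/4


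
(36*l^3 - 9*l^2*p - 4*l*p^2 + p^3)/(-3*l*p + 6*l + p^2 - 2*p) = (-12*l^2 - l*p + p^2)/(p - 2)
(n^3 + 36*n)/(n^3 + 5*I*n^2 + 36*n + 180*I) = n/(n + 5*I)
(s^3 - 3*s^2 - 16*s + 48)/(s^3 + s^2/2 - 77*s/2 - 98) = 2*(s^2 - 7*s + 12)/(2*s^2 - 7*s - 49)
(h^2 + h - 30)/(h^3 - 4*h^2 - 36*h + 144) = (h - 5)/(h^2 - 10*h + 24)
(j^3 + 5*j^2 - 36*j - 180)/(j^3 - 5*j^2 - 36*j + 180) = (j + 5)/(j - 5)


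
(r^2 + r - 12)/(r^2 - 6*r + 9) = (r + 4)/(r - 3)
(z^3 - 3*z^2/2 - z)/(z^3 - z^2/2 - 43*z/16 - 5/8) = 8*z*(2*z + 1)/(16*z^2 + 24*z + 5)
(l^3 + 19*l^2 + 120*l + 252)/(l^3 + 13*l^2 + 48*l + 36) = (l + 7)/(l + 1)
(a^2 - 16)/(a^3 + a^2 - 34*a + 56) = (a + 4)/(a^2 + 5*a - 14)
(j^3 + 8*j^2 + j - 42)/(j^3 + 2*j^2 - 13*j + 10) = (j^2 + 10*j + 21)/(j^2 + 4*j - 5)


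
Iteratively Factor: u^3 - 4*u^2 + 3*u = (u - 3)*(u^2 - u) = (u - 3)*(u - 1)*(u)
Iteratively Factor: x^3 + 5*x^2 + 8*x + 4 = (x + 2)*(x^2 + 3*x + 2) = (x + 2)^2*(x + 1)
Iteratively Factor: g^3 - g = (g - 1)*(g^2 + g) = g*(g - 1)*(g + 1)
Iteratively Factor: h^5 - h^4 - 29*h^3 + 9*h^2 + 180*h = (h + 4)*(h^4 - 5*h^3 - 9*h^2 + 45*h) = h*(h + 4)*(h^3 - 5*h^2 - 9*h + 45) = h*(h - 5)*(h + 4)*(h^2 - 9) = h*(h - 5)*(h + 3)*(h + 4)*(h - 3)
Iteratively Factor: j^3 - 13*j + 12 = (j - 3)*(j^2 + 3*j - 4) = (j - 3)*(j + 4)*(j - 1)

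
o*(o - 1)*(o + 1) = o^3 - o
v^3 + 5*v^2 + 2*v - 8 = (v - 1)*(v + 2)*(v + 4)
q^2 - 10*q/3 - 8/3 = (q - 4)*(q + 2/3)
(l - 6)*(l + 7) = l^2 + l - 42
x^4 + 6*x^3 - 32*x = x*(x - 2)*(x + 4)^2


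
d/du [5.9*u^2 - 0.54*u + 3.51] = 11.8*u - 0.54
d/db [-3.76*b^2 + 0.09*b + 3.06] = 0.09 - 7.52*b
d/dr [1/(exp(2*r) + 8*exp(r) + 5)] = 2*(-exp(r) - 4)*exp(r)/(exp(2*r) + 8*exp(r) + 5)^2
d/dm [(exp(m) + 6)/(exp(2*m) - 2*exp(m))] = (-exp(2*m) - 12*exp(m) + 12)*exp(-m)/(exp(2*m) - 4*exp(m) + 4)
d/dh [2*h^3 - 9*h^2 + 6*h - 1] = 6*h^2 - 18*h + 6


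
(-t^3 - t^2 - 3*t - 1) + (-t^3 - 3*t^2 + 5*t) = -2*t^3 - 4*t^2 + 2*t - 1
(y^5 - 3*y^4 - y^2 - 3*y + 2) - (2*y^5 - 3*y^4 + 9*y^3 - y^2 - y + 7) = -y^5 - 9*y^3 - 2*y - 5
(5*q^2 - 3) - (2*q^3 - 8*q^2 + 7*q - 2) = -2*q^3 + 13*q^2 - 7*q - 1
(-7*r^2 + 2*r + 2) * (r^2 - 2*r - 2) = -7*r^4 + 16*r^3 + 12*r^2 - 8*r - 4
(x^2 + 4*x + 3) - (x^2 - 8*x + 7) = 12*x - 4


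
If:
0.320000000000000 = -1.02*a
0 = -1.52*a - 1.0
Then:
No Solution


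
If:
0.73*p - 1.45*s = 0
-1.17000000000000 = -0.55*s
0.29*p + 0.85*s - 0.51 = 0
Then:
No Solution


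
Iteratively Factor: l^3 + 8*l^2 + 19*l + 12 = (l + 1)*(l^2 + 7*l + 12) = (l + 1)*(l + 4)*(l + 3)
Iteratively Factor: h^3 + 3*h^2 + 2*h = (h + 2)*(h^2 + h) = (h + 1)*(h + 2)*(h)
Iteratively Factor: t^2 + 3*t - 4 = (t - 1)*(t + 4)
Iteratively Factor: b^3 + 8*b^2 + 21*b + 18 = (b + 3)*(b^2 + 5*b + 6) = (b + 2)*(b + 3)*(b + 3)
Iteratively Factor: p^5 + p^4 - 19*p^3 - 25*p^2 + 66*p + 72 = (p + 1)*(p^4 - 19*p^2 - 6*p + 72) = (p - 4)*(p + 1)*(p^3 + 4*p^2 - 3*p - 18) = (p - 4)*(p + 1)*(p + 3)*(p^2 + p - 6) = (p - 4)*(p + 1)*(p + 3)^2*(p - 2)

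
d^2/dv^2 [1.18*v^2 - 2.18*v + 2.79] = 2.36000000000000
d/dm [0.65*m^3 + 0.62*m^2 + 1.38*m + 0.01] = 1.95*m^2 + 1.24*m + 1.38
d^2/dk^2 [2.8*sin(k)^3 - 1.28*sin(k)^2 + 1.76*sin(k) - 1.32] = -3.86*sin(k) + 6.3*sin(3*k) - 2.56*cos(2*k)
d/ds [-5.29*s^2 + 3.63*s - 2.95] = 3.63 - 10.58*s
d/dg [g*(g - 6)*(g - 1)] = 3*g^2 - 14*g + 6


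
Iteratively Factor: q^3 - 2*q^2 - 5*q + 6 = (q - 1)*(q^2 - q - 6) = (q - 3)*(q - 1)*(q + 2)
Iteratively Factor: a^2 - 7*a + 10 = (a - 2)*(a - 5)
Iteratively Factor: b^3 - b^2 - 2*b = (b)*(b^2 - b - 2) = b*(b + 1)*(b - 2)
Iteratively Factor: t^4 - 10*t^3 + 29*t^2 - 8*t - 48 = (t - 4)*(t^3 - 6*t^2 + 5*t + 12) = (t - 4)^2*(t^2 - 2*t - 3) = (t - 4)^2*(t - 3)*(t + 1)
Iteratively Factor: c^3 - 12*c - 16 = (c + 2)*(c^2 - 2*c - 8) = (c + 2)^2*(c - 4)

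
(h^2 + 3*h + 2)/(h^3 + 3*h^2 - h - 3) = (h + 2)/(h^2 + 2*h - 3)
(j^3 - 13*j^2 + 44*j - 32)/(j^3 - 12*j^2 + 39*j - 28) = (j - 8)/(j - 7)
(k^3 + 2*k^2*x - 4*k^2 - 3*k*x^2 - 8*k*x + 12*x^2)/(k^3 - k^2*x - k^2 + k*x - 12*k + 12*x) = (k + 3*x)/(k + 3)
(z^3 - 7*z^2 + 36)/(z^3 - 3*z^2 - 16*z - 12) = (z - 3)/(z + 1)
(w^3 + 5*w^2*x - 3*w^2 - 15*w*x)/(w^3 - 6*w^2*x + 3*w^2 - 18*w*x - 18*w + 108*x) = w*(-w - 5*x)/(-w^2 + 6*w*x - 6*w + 36*x)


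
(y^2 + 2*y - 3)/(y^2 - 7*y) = (y^2 + 2*y - 3)/(y*(y - 7))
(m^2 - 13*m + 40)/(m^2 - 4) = (m^2 - 13*m + 40)/(m^2 - 4)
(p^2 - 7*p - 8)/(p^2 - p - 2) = (p - 8)/(p - 2)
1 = 1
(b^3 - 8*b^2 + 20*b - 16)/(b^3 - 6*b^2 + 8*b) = (b - 2)/b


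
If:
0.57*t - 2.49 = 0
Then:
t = 4.37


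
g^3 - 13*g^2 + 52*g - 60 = (g - 6)*(g - 5)*(g - 2)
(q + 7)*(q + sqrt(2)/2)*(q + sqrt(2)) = q^3 + 3*sqrt(2)*q^2/2 + 7*q^2 + q + 21*sqrt(2)*q/2 + 7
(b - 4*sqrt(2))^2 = b^2 - 8*sqrt(2)*b + 32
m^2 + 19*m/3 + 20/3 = (m + 4/3)*(m + 5)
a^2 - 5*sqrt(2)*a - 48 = (a - 8*sqrt(2))*(a + 3*sqrt(2))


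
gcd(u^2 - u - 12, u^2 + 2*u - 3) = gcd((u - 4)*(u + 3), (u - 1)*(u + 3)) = u + 3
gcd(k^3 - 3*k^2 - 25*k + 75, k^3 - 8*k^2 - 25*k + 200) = k^2 - 25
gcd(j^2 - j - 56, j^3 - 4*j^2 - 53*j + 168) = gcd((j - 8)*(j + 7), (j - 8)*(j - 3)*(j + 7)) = j^2 - j - 56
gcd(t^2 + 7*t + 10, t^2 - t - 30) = t + 5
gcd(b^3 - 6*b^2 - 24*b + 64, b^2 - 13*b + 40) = b - 8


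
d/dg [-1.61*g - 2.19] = -1.61000000000000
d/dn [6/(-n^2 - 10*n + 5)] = 12*(n + 5)/(n^2 + 10*n - 5)^2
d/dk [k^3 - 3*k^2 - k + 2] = 3*k^2 - 6*k - 1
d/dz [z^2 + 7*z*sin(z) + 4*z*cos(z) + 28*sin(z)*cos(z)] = -4*z*sin(z) + 7*z*cos(z) + 2*z + 7*sin(z) + 4*cos(z) + 28*cos(2*z)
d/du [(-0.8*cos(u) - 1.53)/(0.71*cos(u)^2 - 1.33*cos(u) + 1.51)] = (-0.568*cos(u)^2 - 2.1726*cos(u) + 3.2429)*sin(u)/(0.5041*cos(u)^4 - 1.8886*cos(u)^3 + 3.9131*cos(u)^2 - 4.0166*cos(u) + 2.2801)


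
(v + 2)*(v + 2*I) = v^2 + 2*v + 2*I*v + 4*I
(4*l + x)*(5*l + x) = 20*l^2 + 9*l*x + x^2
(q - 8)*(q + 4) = q^2 - 4*q - 32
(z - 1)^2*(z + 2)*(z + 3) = z^4 + 3*z^3 - 3*z^2 - 7*z + 6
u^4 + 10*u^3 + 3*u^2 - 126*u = u*(u - 3)*(u + 6)*(u + 7)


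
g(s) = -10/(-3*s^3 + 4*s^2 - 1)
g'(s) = -10*(9*s^2 - 8*s)/(-3*s^3 + 4*s^2 - 1)^2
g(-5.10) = -0.02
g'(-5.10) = -0.01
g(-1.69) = -0.40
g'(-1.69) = -0.63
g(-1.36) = -0.72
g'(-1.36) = -1.42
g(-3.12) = -0.08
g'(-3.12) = -0.07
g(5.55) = 0.03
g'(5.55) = -0.02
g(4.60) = 0.05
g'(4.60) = -0.04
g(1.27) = 14.42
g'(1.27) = -90.56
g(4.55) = 0.05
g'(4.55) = -0.04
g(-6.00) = -0.01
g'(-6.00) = -0.00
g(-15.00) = 0.00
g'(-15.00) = 0.00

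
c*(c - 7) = c^2 - 7*c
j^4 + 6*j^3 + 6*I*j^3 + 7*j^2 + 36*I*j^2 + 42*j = j*(j + 6)*(j - I)*(j + 7*I)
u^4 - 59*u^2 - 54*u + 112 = (u - 8)*(u - 1)*(u + 2)*(u + 7)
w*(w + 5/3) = w^2 + 5*w/3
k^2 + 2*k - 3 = (k - 1)*(k + 3)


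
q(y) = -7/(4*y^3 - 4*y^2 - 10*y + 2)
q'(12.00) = 0.00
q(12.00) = 0.00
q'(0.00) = -17.50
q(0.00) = -3.50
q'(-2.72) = 0.11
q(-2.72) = 0.09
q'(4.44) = 0.03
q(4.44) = -0.03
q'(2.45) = 1.96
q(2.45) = -0.57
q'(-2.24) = 0.29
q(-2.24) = 0.17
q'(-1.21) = 90.14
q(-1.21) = -6.05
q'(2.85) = 0.40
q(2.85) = -0.21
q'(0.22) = -635.15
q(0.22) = 19.94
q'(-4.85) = 0.01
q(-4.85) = 0.01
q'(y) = -7*(-12*y^2 + 8*y + 10)/(4*y^3 - 4*y^2 - 10*y + 2)^2 = 7*(6*y^2 - 4*y - 5)/(2*(2*y^3 - 2*y^2 - 5*y + 1)^2)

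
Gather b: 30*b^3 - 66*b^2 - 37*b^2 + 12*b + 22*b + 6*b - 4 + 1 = 30*b^3 - 103*b^2 + 40*b - 3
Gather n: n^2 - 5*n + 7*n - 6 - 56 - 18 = n^2 + 2*n - 80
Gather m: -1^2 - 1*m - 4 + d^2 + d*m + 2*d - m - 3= d^2 + 2*d + m*(d - 2) - 8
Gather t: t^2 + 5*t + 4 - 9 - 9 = t^2 + 5*t - 14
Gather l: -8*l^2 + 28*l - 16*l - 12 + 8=-8*l^2 + 12*l - 4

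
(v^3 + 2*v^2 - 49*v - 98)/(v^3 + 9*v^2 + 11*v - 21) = (v^2 - 5*v - 14)/(v^2 + 2*v - 3)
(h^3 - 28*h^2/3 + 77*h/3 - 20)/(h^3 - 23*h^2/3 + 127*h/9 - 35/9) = 3*(3*h^2 - 13*h + 12)/(9*h^2 - 24*h + 7)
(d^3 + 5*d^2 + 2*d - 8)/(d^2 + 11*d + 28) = (d^2 + d - 2)/(d + 7)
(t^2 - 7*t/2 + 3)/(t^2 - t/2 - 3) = (2*t - 3)/(2*t + 3)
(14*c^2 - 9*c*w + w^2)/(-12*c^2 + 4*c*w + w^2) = (-7*c + w)/(6*c + w)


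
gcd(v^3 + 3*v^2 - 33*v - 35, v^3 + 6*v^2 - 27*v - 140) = v^2 + 2*v - 35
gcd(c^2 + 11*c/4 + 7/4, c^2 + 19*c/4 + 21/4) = c + 7/4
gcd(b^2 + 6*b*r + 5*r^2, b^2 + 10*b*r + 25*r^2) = b + 5*r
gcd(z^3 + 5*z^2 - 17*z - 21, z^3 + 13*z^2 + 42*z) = z + 7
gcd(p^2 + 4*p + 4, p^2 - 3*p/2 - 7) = p + 2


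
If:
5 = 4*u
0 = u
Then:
No Solution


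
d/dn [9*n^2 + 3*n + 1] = 18*n + 3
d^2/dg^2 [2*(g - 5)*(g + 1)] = 4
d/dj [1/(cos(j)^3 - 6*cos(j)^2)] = 3*(cos(j) - 4)*sin(j)/((cos(j) - 6)^2*cos(j)^3)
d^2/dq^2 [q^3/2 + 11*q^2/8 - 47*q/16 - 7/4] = 3*q + 11/4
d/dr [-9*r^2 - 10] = -18*r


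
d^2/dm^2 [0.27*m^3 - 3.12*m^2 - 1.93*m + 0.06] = 1.62*m - 6.24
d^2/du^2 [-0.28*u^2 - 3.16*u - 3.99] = -0.560000000000000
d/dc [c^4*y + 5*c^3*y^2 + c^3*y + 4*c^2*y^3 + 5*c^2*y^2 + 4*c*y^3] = y*(4*c^3 + 15*c^2*y + 3*c^2 + 8*c*y^2 + 10*c*y + 4*y^2)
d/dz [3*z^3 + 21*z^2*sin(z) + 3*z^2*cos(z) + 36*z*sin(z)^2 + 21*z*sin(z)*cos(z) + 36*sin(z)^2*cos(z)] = -3*z^2*sin(z) + 21*z^2*cos(z) + 9*z^2 + 42*z*sin(z) + 36*z*sin(2*z) + 6*z*cos(z) + 21*z*cos(2*z) - 9*sin(z) + 21*sin(2*z)/2 + 27*sin(3*z) - 18*cos(2*z) + 18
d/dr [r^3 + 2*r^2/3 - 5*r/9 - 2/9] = 3*r^2 + 4*r/3 - 5/9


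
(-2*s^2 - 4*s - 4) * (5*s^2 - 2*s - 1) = -10*s^4 - 16*s^3 - 10*s^2 + 12*s + 4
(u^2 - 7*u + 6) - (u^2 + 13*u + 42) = -20*u - 36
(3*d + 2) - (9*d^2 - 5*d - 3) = -9*d^2 + 8*d + 5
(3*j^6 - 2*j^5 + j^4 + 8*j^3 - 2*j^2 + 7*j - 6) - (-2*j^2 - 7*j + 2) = 3*j^6 - 2*j^5 + j^4 + 8*j^3 + 14*j - 8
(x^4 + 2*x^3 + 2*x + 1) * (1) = x^4 + 2*x^3 + 2*x + 1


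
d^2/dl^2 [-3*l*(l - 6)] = -6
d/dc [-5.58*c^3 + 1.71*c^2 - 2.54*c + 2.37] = -16.74*c^2 + 3.42*c - 2.54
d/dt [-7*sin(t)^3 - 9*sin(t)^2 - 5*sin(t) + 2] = (-18*sin(t) + 21*cos(t)^2 - 26)*cos(t)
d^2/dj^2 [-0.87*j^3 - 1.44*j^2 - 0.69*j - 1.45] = -5.22*j - 2.88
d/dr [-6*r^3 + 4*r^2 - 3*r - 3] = -18*r^2 + 8*r - 3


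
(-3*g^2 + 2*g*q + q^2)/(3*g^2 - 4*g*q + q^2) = (3*g + q)/(-3*g + q)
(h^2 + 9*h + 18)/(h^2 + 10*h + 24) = (h + 3)/(h + 4)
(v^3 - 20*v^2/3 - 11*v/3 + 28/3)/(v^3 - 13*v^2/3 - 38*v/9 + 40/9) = 3*(v^2 - 8*v + 7)/(3*v^2 - 17*v + 10)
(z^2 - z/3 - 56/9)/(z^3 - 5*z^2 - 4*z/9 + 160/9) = (3*z + 7)/(3*z^2 - 7*z - 20)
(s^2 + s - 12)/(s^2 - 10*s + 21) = (s + 4)/(s - 7)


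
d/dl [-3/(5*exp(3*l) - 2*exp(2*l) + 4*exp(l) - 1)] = (45*exp(2*l) - 12*exp(l) + 12)*exp(l)/(5*exp(3*l) - 2*exp(2*l) + 4*exp(l) - 1)^2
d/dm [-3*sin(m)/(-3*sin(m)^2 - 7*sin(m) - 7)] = 3*(7 - 3*sin(m)^2)*cos(m)/(3*sin(m)^2 + 7*sin(m) + 7)^2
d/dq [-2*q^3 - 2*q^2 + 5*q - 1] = -6*q^2 - 4*q + 5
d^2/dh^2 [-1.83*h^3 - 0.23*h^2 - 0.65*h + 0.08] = -10.98*h - 0.46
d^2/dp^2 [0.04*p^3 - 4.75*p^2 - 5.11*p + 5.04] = 0.24*p - 9.5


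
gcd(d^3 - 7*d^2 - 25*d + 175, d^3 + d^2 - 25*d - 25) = d^2 - 25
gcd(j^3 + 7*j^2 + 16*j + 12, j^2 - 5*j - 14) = j + 2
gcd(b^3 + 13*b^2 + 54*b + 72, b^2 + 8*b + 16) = b + 4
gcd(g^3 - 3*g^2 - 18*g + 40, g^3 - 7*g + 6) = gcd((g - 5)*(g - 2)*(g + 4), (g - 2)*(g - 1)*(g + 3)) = g - 2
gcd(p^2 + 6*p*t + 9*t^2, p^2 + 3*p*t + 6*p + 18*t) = p + 3*t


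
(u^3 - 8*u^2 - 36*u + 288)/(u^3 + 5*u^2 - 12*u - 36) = (u^2 - 14*u + 48)/(u^2 - u - 6)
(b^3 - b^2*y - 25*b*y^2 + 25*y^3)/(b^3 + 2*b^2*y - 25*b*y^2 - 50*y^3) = (b - y)/(b + 2*y)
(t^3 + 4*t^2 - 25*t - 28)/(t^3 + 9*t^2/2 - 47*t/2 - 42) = 2*(t + 1)/(2*t + 3)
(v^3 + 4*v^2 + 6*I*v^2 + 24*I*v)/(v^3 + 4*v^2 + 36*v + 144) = v/(v - 6*I)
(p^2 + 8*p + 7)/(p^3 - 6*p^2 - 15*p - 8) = (p + 7)/(p^2 - 7*p - 8)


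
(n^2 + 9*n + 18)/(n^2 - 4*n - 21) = (n + 6)/(n - 7)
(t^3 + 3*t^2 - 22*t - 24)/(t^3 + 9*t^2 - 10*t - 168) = (t + 1)/(t + 7)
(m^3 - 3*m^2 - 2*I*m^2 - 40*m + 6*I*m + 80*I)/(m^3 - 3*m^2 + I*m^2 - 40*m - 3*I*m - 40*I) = (m - 2*I)/(m + I)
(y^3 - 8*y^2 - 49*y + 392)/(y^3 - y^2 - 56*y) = (y - 7)/y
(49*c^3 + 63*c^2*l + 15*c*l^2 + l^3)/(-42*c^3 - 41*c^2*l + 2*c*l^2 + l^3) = (-7*c - l)/(6*c - l)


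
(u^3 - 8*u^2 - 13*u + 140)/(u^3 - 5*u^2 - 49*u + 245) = (u + 4)/(u + 7)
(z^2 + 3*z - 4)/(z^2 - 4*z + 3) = (z + 4)/(z - 3)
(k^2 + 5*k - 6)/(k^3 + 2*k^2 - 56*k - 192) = (k - 1)/(k^2 - 4*k - 32)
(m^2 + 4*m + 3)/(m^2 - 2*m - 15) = (m + 1)/(m - 5)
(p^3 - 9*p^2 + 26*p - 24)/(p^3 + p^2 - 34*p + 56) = (p - 3)/(p + 7)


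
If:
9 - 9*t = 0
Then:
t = 1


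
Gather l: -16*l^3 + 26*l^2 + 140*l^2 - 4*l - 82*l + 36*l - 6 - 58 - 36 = -16*l^3 + 166*l^2 - 50*l - 100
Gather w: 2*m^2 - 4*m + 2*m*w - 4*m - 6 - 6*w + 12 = 2*m^2 - 8*m + w*(2*m - 6) + 6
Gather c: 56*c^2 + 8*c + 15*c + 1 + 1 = 56*c^2 + 23*c + 2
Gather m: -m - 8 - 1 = -m - 9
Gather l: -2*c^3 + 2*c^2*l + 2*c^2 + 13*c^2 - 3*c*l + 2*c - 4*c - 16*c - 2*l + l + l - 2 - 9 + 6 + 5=-2*c^3 + 15*c^2 - 18*c + l*(2*c^2 - 3*c)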